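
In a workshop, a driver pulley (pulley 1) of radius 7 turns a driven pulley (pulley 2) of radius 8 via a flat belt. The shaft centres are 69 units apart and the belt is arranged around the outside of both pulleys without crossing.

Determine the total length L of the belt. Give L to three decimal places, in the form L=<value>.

L=185.138

open belt: β = asin((r2−r1)/C) = asin(1/69) = 0.8304°
wrap1 = π − 2β = 178.3392°
wrap2 = π + 2β = 181.6608°
tangent length = C·cosβ = 68.9928
L = r1·wrap1 + r2·wrap2 + 2·C·cosβ = 7·3.1126 + 8·3.1706 + 2·68.9928 = 185.1384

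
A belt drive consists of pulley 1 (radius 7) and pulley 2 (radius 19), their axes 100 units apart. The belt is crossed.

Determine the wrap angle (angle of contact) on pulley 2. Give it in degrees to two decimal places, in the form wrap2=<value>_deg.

wrap2=210.14_deg

crossed belt: β = asin((r1+r2)/C) = asin(26/100) = 15.0701°
wrap1 = wrap2 = π + 2β = 210.1401°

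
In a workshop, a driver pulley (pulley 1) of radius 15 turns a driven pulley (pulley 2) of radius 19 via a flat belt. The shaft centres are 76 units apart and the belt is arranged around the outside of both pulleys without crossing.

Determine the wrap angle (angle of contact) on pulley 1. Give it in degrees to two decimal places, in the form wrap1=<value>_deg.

wrap1=173.97_deg

open belt: β = asin((r2−r1)/C) = asin(4/76) = 3.0170°
wrap1 = π − 2β = 173.9661°
wrap2 = π + 2β = 186.0339°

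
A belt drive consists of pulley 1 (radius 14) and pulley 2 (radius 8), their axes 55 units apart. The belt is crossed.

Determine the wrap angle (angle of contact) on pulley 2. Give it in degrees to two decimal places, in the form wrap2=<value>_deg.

wrap2=227.16_deg

crossed belt: β = asin((r1+r2)/C) = asin(22/55) = 23.5782°
wrap1 = wrap2 = π + 2β = 227.1564°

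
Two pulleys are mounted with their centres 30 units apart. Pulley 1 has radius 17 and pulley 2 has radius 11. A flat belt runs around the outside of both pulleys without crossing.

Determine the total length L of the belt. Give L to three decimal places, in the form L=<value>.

L=149.169

open belt: β = asin((r2−r1)/C) = asin(-6/30) = -11.5370°
wrap1 = π − 2β = 203.0739°
wrap2 = π + 2β = 156.9261°
tangent length = C·cosβ = 29.3939
L = r1·wrap1 + r2·wrap2 + 2·C·cosβ = 17·3.5443 + 11·2.7389 + 2·29.3939 = 149.1686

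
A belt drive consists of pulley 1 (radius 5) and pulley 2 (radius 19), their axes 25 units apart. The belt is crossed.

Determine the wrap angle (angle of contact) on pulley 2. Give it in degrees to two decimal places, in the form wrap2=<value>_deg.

crossed belt: β = asin((r1+r2)/C) = asin(24/25) = 73.7398°
wrap1 = wrap2 = π + 2β = 327.4796°

wrap2=327.48_deg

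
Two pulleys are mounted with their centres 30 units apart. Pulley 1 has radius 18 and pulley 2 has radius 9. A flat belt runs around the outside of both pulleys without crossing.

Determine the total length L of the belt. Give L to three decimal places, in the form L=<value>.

L=147.544

open belt: β = asin((r2−r1)/C) = asin(-9/30) = -17.4576°
wrap1 = π − 2β = 214.9152°
wrap2 = π + 2β = 145.0848°
tangent length = C·cosβ = 28.6182
L = r1·wrap1 + r2·wrap2 + 2·C·cosβ = 18·3.7510 + 9·2.5322 + 2·28.6182 = 147.5438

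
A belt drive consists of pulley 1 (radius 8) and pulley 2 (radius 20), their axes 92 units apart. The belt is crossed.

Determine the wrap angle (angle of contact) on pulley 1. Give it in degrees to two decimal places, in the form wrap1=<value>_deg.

crossed belt: β = asin((r1+r2)/C) = asin(28/92) = 17.7189°
wrap1 = wrap2 = π + 2β = 215.4379°

wrap1=215.44_deg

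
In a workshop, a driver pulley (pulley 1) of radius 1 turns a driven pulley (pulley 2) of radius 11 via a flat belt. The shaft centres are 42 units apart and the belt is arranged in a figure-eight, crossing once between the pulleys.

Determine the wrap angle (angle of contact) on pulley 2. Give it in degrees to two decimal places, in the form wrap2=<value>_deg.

crossed belt: β = asin((r1+r2)/C) = asin(12/42) = 16.6015°
wrap1 = wrap2 = π + 2β = 213.2031°

wrap2=213.20_deg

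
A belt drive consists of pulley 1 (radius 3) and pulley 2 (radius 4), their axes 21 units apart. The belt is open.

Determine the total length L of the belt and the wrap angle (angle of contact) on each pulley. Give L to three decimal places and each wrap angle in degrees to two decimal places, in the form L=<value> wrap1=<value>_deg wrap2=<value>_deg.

L=64.039 wrap1=174.54_deg wrap2=185.46_deg

open belt: β = asin((r2−r1)/C) = asin(1/21) = 2.7294°
wrap1 = π − 2β = 174.5412°
wrap2 = π + 2β = 185.4588°
tangent length = C·cosβ = 20.9762
L = r1·wrap1 + r2·wrap2 + 2·C·cosβ = 3·3.0463 + 4·3.2369 + 2·20.9762 = 64.0388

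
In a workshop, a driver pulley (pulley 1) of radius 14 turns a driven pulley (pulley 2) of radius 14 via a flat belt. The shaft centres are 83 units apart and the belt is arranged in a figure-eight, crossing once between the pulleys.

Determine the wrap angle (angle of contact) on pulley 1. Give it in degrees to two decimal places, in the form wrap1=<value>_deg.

crossed belt: β = asin((r1+r2)/C) = asin(28/83) = 19.7155°
wrap1 = wrap2 = π + 2β = 219.4309°

wrap1=219.43_deg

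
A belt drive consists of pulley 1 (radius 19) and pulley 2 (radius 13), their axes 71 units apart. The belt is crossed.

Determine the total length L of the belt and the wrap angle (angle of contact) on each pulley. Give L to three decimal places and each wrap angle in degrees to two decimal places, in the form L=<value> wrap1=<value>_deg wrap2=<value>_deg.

L=257.214 wrap1=233.58_deg wrap2=233.58_deg

crossed belt: β = asin((r1+r2)/C) = asin(32/71) = 26.7889°
wrap1 = wrap2 = π + 2β = 233.5778°
tangent length = C·cosβ = 63.3798
L = (r1+r2)·wrap + 2·C·cosβ = 32·4.0767 + 2·63.3798 = 257.2140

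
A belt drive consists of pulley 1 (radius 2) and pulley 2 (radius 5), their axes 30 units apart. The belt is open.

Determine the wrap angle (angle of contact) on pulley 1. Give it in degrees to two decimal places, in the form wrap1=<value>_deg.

open belt: β = asin((r2−r1)/C) = asin(3/30) = 5.7392°
wrap1 = π − 2β = 168.5217°
wrap2 = π + 2β = 191.4783°

wrap1=168.52_deg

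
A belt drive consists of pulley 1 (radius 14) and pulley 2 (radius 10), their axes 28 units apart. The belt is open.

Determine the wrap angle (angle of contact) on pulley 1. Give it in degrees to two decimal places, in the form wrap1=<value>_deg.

wrap1=196.43_deg

open belt: β = asin((r2−r1)/C) = asin(-4/28) = -8.2132°
wrap1 = π − 2β = 196.4264°
wrap2 = π + 2β = 163.5736°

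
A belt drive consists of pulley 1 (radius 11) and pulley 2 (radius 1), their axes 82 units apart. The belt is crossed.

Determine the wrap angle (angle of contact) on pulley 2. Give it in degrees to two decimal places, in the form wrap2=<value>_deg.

crossed belt: β = asin((r1+r2)/C) = asin(12/82) = 8.4150°
wrap1 = wrap2 = π + 2β = 196.8299°

wrap2=196.83_deg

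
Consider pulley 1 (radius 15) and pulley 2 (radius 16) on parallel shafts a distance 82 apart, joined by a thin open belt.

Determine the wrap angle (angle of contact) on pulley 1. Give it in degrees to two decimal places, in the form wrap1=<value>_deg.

open belt: β = asin((r2−r1)/C) = asin(1/82) = 0.6987°
wrap1 = π − 2β = 178.6025°
wrap2 = π + 2β = 181.3975°

wrap1=178.60_deg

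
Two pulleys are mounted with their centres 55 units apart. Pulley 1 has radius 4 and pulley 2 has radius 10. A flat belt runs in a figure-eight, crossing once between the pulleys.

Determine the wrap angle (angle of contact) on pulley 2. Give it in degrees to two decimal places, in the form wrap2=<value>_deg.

wrap2=209.49_deg

crossed belt: β = asin((r1+r2)/C) = asin(14/55) = 14.7467°
wrap1 = wrap2 = π + 2β = 209.4933°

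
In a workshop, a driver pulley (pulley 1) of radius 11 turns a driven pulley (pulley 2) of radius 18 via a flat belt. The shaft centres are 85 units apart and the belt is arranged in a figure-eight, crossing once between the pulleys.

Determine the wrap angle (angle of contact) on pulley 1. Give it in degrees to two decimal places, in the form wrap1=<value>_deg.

crossed belt: β = asin((r1+r2)/C) = asin(29/85) = 19.9486°
wrap1 = wrap2 = π + 2β = 219.8971°

wrap1=219.90_deg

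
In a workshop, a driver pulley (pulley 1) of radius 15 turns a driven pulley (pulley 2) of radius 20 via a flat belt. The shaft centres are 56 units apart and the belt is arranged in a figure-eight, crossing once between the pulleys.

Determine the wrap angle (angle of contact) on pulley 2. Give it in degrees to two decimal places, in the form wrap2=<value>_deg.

crossed belt: β = asin((r1+r2)/C) = asin(35/56) = 38.6822°
wrap1 = wrap2 = π + 2β = 257.3644°

wrap2=257.36_deg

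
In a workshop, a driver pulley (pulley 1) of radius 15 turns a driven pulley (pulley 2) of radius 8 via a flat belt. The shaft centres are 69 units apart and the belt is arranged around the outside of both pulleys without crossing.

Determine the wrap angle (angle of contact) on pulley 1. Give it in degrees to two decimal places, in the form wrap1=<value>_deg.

wrap1=191.65_deg

open belt: β = asin((r2−r1)/C) = asin(-7/69) = -5.8226°
wrap1 = π − 2β = 191.6453°
wrap2 = π + 2β = 168.3547°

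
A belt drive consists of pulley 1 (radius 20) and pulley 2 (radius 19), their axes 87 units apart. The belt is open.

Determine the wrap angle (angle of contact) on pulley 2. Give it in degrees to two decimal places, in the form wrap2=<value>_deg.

wrap2=178.68_deg

open belt: β = asin((r2−r1)/C) = asin(-1/87) = -0.6586°
wrap1 = π − 2β = 181.3172°
wrap2 = π + 2β = 178.6828°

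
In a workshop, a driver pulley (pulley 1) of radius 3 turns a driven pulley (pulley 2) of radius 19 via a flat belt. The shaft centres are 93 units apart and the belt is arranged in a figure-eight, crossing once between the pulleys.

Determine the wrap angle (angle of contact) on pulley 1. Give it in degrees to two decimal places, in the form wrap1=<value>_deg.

wrap1=207.37_deg

crossed belt: β = asin((r1+r2)/C) = asin(22/93) = 13.6835°
wrap1 = wrap2 = π + 2β = 207.3671°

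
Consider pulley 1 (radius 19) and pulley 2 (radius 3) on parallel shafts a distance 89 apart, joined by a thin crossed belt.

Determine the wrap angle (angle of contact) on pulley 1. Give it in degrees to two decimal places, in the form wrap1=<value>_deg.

wrap1=208.62_deg

crossed belt: β = asin((r1+r2)/C) = asin(22/89) = 14.3114°
wrap1 = wrap2 = π + 2β = 208.6227°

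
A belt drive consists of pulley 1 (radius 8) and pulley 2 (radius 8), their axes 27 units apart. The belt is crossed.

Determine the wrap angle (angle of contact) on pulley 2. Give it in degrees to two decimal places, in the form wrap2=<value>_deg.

crossed belt: β = asin((r1+r2)/C) = asin(16/27) = 36.3412°
wrap1 = wrap2 = π + 2β = 252.6824°

wrap2=252.68_deg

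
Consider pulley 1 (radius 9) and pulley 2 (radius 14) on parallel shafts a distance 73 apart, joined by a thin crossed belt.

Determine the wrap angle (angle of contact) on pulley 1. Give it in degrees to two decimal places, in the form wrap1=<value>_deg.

crossed belt: β = asin((r1+r2)/C) = asin(23/73) = 18.3649°
wrap1 = wrap2 = π + 2β = 216.7299°

wrap1=216.73_deg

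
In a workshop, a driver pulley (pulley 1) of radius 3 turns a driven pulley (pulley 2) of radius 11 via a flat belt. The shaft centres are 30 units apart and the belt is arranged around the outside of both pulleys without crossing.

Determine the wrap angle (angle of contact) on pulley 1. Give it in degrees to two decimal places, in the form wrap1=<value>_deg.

open belt: β = asin((r2−r1)/C) = asin(8/30) = 15.4660°
wrap1 = π − 2β = 149.0680°
wrap2 = π + 2β = 210.9320°

wrap1=149.07_deg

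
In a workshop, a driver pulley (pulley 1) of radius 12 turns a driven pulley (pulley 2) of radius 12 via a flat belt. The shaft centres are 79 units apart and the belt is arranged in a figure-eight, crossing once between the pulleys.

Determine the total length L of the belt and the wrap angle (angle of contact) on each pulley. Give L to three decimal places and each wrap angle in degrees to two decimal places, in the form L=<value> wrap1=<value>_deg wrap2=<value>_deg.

L=240.747 wrap1=215.37_deg wrap2=215.37_deg

crossed belt: β = asin((r1+r2)/C) = asin(24/79) = 17.6858°
wrap1 = wrap2 = π + 2β = 215.3717°
tangent length = C·cosβ = 75.2662
L = (r1+r2)·wrap + 2·C·cosβ = 24·3.7589 + 2·75.2662 = 240.7471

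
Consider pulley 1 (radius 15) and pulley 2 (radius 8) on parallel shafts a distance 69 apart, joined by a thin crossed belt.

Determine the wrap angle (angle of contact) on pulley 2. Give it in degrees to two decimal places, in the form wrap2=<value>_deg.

crossed belt: β = asin((r1+r2)/C) = asin(23/69) = 19.4712°
wrap1 = wrap2 = π + 2β = 218.9424°

wrap2=218.94_deg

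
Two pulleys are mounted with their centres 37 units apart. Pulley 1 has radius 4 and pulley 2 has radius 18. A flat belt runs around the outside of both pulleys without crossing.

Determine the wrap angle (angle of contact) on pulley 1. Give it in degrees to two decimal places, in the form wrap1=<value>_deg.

open belt: β = asin((r2−r1)/C) = asin(14/37) = 22.2333°
wrap1 = π − 2β = 135.5335°
wrap2 = π + 2β = 224.4665°

wrap1=135.53_deg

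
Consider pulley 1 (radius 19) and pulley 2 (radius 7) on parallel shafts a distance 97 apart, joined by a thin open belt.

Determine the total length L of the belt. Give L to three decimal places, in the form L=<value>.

L=277.168

open belt: β = asin((r2−r1)/C) = asin(-12/97) = -7.1063°
wrap1 = π − 2β = 194.2127°
wrap2 = π + 2β = 165.7873°
tangent length = C·cosβ = 96.2549
L = r1·wrap1 + r2·wrap2 + 2·C·cosβ = 19·3.3897 + 7·2.8935 + 2·96.2549 = 277.1678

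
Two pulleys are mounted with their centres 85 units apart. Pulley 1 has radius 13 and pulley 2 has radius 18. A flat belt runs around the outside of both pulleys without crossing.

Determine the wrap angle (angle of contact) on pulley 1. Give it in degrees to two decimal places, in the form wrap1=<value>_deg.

open belt: β = asin((r2−r1)/C) = asin(5/85) = 3.3723°
wrap1 = π − 2β = 173.2554°
wrap2 = π + 2β = 186.7446°

wrap1=173.26_deg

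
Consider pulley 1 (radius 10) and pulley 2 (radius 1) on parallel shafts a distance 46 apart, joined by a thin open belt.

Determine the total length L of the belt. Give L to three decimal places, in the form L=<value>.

L=128.324

open belt: β = asin((r2−r1)/C) = asin(-9/46) = -11.2828°
wrap1 = π − 2β = 202.5656°
wrap2 = π + 2β = 157.4344°
tangent length = C·cosβ = 45.1110
L = r1·wrap1 + r2·wrap2 + 2·C·cosβ = 10·3.5354 + 1·2.7477 + 2·45.1110 = 128.3241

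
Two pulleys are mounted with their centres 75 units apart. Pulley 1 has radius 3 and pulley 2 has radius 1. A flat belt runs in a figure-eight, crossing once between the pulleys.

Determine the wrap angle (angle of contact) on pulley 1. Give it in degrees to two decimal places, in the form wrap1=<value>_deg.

wrap1=186.11_deg

crossed belt: β = asin((r1+r2)/C) = asin(4/75) = 3.0572°
wrap1 = wrap2 = π + 2β = 186.1145°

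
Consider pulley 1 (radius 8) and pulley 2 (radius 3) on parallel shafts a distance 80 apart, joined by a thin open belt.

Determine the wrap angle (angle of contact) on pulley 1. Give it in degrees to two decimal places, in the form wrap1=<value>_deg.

wrap1=187.17_deg

open belt: β = asin((r2−r1)/C) = asin(-5/80) = -3.5833°
wrap1 = π − 2β = 187.1666°
wrap2 = π + 2β = 172.8334°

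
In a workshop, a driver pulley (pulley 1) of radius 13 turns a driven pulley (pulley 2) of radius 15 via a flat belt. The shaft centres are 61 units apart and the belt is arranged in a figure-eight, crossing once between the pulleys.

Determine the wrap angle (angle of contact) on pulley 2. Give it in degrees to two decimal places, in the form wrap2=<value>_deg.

crossed belt: β = asin((r1+r2)/C) = asin(28/61) = 27.3237°
wrap1 = wrap2 = π + 2β = 234.6473°

wrap2=234.65_deg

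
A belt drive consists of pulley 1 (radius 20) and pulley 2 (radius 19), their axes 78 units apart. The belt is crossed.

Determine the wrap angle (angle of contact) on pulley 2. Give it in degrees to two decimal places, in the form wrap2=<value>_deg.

crossed belt: β = asin((r1+r2)/C) = asin(39/78) = 30.0000°
wrap1 = wrap2 = π + 2β = 240.0000°

wrap2=240.00_deg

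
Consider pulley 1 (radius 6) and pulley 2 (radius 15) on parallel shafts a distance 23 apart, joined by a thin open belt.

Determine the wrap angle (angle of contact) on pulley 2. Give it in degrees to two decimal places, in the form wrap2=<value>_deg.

wrap2=226.07_deg

open belt: β = asin((r2−r1)/C) = asin(9/23) = 23.0357°
wrap1 = π − 2β = 133.9286°
wrap2 = π + 2β = 226.0714°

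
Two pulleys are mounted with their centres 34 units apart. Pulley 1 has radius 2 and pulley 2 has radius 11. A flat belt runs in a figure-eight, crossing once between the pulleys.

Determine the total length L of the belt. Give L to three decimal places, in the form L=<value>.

crossed belt: β = asin((r1+r2)/C) = asin(13/34) = 22.4795°
wrap1 = wrap2 = π + 2β = 224.9590°
tangent length = C·cosβ = 31.4166
L = (r1+r2)·wrap + 2·C·cosβ = 13·3.9263 + 2·31.4166 = 113.8747

L=113.875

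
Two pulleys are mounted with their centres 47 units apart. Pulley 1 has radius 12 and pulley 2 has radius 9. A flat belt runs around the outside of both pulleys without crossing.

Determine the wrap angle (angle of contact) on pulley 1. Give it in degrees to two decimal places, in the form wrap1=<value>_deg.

open belt: β = asin((r2−r1)/C) = asin(-3/47) = -3.6597°
wrap1 = π − 2β = 187.3193°
wrap2 = π + 2β = 172.6807°

wrap1=187.32_deg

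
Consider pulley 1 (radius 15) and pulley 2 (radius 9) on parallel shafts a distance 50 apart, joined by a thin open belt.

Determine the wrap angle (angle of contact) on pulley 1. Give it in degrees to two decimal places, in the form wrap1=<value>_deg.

wrap1=193.78_deg

open belt: β = asin((r2−r1)/C) = asin(-6/50) = -6.8921°
wrap1 = π − 2β = 193.7842°
wrap2 = π + 2β = 166.2158°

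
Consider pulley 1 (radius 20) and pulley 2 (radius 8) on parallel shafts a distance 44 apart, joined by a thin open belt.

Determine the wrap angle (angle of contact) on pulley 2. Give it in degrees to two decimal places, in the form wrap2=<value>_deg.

wrap2=148.35_deg

open belt: β = asin((r2−r1)/C) = asin(-12/44) = -15.8266°
wrap1 = π − 2β = 211.6532°
wrap2 = π + 2β = 148.3468°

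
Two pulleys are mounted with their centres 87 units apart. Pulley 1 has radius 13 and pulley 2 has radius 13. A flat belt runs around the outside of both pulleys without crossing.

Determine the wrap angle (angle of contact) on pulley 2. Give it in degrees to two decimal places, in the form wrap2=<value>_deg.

wrap2=180.00_deg

open belt: β = asin((r2−r1)/C) = asin(0/87) = 0.0000°
wrap1 = π − 2β = 180.0000°
wrap2 = π + 2β = 180.0000°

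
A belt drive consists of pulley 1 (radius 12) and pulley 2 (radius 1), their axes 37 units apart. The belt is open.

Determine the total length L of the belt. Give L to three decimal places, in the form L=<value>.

L=118.136

open belt: β = asin((r2−r1)/C) = asin(-11/37) = -17.2953°
wrap1 = π − 2β = 214.5907°
wrap2 = π + 2β = 145.4093°
tangent length = C·cosβ = 35.3270
L = r1·wrap1 + r2·wrap2 + 2·C·cosβ = 12·3.7453 + 1·2.5379 + 2·35.3270 = 118.1357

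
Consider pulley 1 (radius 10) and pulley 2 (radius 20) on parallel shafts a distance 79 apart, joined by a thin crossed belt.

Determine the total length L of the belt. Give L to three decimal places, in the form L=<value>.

L=263.783

crossed belt: β = asin((r1+r2)/C) = asin(30/79) = 22.3180°
wrap1 = wrap2 = π + 2β = 224.6360°
tangent length = C·cosβ = 73.0821
L = (r1+r2)·wrap + 2·C·cosβ = 30·3.9206 + 2·73.0821 = 263.7834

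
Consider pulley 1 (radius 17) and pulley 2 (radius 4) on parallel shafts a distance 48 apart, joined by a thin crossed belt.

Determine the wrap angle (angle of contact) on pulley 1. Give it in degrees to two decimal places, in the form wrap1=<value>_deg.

crossed belt: β = asin((r1+r2)/C) = asin(21/48) = 25.9445°
wrap1 = wrap2 = π + 2β = 231.8890°

wrap1=231.89_deg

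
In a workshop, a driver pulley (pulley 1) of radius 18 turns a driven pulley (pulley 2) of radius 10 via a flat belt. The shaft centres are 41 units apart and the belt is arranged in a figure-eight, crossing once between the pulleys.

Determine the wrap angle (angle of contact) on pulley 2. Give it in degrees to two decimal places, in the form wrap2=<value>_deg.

wrap2=266.15_deg

crossed belt: β = asin((r1+r2)/C) = asin(28/41) = 43.0728°
wrap1 = wrap2 = π + 2β = 266.1456°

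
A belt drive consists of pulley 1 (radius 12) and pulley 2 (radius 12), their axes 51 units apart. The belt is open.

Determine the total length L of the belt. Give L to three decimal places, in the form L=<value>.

L=177.398

open belt: β = asin((r2−r1)/C) = asin(0/51) = 0.0000°
wrap1 = π − 2β = 180.0000°
wrap2 = π + 2β = 180.0000°
tangent length = C·cosβ = 51.0000
L = r1·wrap1 + r2·wrap2 + 2·C·cosβ = 12·3.1416 + 12·3.1416 + 2·51.0000 = 177.3982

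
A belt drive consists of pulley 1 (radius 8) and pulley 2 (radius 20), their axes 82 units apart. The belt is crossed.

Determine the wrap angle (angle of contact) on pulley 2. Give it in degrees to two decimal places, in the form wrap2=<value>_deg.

crossed belt: β = asin((r1+r2)/C) = asin(28/82) = 19.9661°
wrap1 = wrap2 = π + 2β = 219.9321°

wrap2=219.93_deg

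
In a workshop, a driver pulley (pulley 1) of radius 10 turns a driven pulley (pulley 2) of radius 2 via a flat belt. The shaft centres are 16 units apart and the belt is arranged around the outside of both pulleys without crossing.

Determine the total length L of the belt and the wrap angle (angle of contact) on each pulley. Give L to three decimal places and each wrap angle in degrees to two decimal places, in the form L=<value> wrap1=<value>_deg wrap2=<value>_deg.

open belt: β = asin((r2−r1)/C) = asin(-8/16) = -30.0000°
wrap1 = π − 2β = 240.0000°
wrap2 = π + 2β = 120.0000°
tangent length = C·cosβ = 13.8564
L = r1·wrap1 + r2·wrap2 + 2·C·cosβ = 10·4.1888 + 2·2.0944 + 2·13.8564 = 73.7895

L=73.790 wrap1=240.00_deg wrap2=120.00_deg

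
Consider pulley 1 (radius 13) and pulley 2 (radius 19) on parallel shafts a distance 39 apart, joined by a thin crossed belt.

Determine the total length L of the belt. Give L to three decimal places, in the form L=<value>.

L=206.706

crossed belt: β = asin((r1+r2)/C) = asin(32/39) = 55.1362°
wrap1 = wrap2 = π + 2β = 290.2723°
tangent length = C·cosβ = 22.2935
L = (r1+r2)·wrap + 2·C·cosβ = 32·5.0662 + 2·22.2935 = 206.7056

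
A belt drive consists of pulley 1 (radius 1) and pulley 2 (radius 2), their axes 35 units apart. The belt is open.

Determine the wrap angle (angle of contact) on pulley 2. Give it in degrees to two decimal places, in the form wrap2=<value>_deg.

open belt: β = asin((r2−r1)/C) = asin(1/35) = 1.6372°
wrap1 = π − 2β = 176.7255°
wrap2 = π + 2β = 183.2745°

wrap2=183.27_deg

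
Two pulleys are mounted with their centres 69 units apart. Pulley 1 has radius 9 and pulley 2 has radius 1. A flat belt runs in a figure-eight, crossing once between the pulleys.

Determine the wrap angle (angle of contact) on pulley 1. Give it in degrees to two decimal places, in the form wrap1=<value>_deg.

crossed belt: β = asin((r1+r2)/C) = asin(10/69) = 8.3331°
wrap1 = wrap2 = π + 2β = 196.6662°

wrap1=196.67_deg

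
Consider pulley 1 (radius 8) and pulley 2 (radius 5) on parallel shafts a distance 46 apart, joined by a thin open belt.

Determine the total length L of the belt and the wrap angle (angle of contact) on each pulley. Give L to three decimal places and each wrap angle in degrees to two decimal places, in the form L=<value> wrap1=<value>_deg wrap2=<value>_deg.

L=133.036 wrap1=187.48_deg wrap2=172.52_deg

open belt: β = asin((r2−r1)/C) = asin(-3/46) = -3.7393°
wrap1 = π − 2β = 187.4787°
wrap2 = π + 2β = 172.5213°
tangent length = C·cosβ = 45.9021
L = r1·wrap1 + r2·wrap2 + 2·C·cosβ = 8·3.2721 + 5·3.0111 + 2·45.9021 = 133.0364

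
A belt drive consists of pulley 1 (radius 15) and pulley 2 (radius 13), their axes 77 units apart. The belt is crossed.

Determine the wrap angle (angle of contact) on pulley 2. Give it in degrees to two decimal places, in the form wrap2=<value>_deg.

crossed belt: β = asin((r1+r2)/C) = asin(28/77) = 21.3237°
wrap1 = wrap2 = π + 2β = 222.6474°

wrap2=222.65_deg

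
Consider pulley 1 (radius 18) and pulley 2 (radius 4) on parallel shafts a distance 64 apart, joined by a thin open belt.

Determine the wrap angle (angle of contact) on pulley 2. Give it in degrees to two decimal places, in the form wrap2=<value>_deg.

wrap2=154.73_deg

open belt: β = asin((r2−r1)/C) = asin(-14/64) = -12.6356°
wrap1 = π − 2β = 205.2713°
wrap2 = π + 2β = 154.7287°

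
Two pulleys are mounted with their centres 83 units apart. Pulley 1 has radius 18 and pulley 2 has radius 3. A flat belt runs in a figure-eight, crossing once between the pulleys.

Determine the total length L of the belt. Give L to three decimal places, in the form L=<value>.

L=237.316

crossed belt: β = asin((r1+r2)/C) = asin(21/83) = 14.6558°
wrap1 = wrap2 = π + 2β = 209.3116°
tangent length = C·cosβ = 80.2994
L = (r1+r2)·wrap + 2·C·cosβ = 21·3.6532 + 2·80.2994 = 237.3156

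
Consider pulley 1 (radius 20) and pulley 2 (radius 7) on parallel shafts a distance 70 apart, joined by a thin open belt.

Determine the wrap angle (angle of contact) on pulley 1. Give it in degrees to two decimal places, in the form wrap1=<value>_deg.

wrap1=201.41_deg

open belt: β = asin((r2−r1)/C) = asin(-13/70) = -10.7028°
wrap1 = π − 2β = 201.4056°
wrap2 = π + 2β = 158.5944°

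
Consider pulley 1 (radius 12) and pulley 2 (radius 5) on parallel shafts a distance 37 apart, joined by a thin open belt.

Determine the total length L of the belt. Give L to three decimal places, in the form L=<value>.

open belt: β = asin((r2−r1)/C) = asin(-7/37) = -10.9055°
wrap1 = π − 2β = 201.8109°
wrap2 = π + 2β = 158.1891°
tangent length = C·cosβ = 36.3318
L = r1·wrap1 + r2·wrap2 + 2·C·cosβ = 12·3.5223 + 5·2.7609 + 2·36.3318 = 128.7354

L=128.735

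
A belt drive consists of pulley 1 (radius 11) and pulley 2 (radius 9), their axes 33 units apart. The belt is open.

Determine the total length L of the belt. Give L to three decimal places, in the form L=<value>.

L=128.953

open belt: β = asin((r2−r1)/C) = asin(-2/33) = -3.4746°
wrap1 = π − 2β = 186.9492°
wrap2 = π + 2β = 173.0508°
tangent length = C·cosβ = 32.9393
L = r1·wrap1 + r2·wrap2 + 2·C·cosβ = 11·3.2629 + 9·3.0203 + 2·32.9393 = 128.9531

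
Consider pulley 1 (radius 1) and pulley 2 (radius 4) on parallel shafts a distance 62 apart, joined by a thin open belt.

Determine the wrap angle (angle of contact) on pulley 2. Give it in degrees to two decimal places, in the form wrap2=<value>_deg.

wrap2=185.55_deg

open belt: β = asin((r2−r1)/C) = asin(3/62) = 2.7735°
wrap1 = π − 2β = 174.4531°
wrap2 = π + 2β = 185.5469°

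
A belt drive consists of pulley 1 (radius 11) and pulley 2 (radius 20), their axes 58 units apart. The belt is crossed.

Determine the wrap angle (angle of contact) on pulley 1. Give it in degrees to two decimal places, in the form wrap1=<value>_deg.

crossed belt: β = asin((r1+r2)/C) = asin(31/58) = 32.3088°
wrap1 = wrap2 = π + 2β = 244.6177°

wrap1=244.62_deg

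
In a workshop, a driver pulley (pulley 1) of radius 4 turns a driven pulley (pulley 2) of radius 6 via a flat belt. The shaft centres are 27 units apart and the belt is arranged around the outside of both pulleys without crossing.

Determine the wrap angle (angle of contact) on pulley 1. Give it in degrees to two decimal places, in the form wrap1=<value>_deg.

open belt: β = asin((r2−r1)/C) = asin(2/27) = 4.2480°
wrap1 = π − 2β = 171.5040°
wrap2 = π + 2β = 188.4960°

wrap1=171.50_deg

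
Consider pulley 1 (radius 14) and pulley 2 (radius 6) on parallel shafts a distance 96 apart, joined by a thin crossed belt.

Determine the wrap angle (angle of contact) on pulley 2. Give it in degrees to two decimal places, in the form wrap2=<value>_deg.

crossed belt: β = asin((r1+r2)/C) = asin(20/96) = 12.0247°
wrap1 = wrap2 = π + 2β = 204.0494°

wrap2=204.05_deg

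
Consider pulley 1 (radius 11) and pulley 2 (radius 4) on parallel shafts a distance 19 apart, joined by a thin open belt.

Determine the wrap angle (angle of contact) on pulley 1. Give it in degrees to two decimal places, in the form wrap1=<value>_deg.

wrap1=223.24_deg

open belt: β = asin((r2−r1)/C) = asin(-7/19) = -21.6183°
wrap1 = π − 2β = 223.2365°
wrap2 = π + 2β = 136.7635°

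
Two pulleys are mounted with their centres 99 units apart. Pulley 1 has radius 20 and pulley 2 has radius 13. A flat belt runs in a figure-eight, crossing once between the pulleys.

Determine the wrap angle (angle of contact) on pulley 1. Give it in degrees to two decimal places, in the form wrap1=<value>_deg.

wrap1=218.94_deg

crossed belt: β = asin((r1+r2)/C) = asin(33/99) = 19.4712°
wrap1 = wrap2 = π + 2β = 218.9424°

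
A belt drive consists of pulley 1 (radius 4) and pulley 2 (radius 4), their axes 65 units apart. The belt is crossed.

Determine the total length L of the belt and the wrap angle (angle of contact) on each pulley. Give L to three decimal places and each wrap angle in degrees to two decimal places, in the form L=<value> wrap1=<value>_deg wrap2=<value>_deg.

crossed belt: β = asin((r1+r2)/C) = asin(8/65) = 7.0697°
wrap1 = wrap2 = π + 2β = 194.1394°
tangent length = C·cosβ = 64.5058
L = (r1+r2)·wrap + 2·C·cosβ = 8·3.3884 + 2·64.5058 = 156.1186

L=156.119 wrap1=194.14_deg wrap2=194.14_deg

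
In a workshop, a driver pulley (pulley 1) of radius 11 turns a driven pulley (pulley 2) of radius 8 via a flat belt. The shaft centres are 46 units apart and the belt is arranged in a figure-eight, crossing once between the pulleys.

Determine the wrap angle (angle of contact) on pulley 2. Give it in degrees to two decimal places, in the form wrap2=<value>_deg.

crossed belt: β = asin((r1+r2)/C) = asin(19/46) = 24.3962°
wrap1 = wrap2 = π + 2β = 228.7923°

wrap2=228.79_deg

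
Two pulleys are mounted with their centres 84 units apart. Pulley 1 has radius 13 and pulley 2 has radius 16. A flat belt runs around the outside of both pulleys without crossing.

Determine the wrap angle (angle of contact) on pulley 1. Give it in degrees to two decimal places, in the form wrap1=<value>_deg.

wrap1=175.91_deg

open belt: β = asin((r2−r1)/C) = asin(3/84) = 2.0467°
wrap1 = π − 2β = 175.9066°
wrap2 = π + 2β = 184.0934°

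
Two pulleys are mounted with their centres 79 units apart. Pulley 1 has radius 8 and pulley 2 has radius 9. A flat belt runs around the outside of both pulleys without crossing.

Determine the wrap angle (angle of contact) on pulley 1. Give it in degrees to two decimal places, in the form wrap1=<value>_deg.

open belt: β = asin((r2−r1)/C) = asin(1/79) = 0.7253°
wrap1 = π − 2β = 178.5494°
wrap2 = π + 2β = 181.4506°

wrap1=178.55_deg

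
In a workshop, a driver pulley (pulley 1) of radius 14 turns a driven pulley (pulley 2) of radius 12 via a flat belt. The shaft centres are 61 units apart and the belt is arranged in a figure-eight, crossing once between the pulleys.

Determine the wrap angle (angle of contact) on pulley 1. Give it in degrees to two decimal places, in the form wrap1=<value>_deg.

wrap1=230.46_deg

crossed belt: β = asin((r1+r2)/C) = asin(26/61) = 25.2285°
wrap1 = wrap2 = π + 2β = 230.4570°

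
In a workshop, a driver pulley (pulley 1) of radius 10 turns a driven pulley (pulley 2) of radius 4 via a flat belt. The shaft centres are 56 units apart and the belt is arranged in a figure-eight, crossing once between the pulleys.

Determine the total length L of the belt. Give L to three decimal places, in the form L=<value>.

crossed belt: β = asin((r1+r2)/C) = asin(14/56) = 14.4775°
wrap1 = wrap2 = π + 2β = 208.9550°
tangent length = C·cosβ = 54.2218
L = (r1+r2)·wrap + 2·C·cosβ = 14·3.6470 + 2·54.2218 = 159.5009

L=159.501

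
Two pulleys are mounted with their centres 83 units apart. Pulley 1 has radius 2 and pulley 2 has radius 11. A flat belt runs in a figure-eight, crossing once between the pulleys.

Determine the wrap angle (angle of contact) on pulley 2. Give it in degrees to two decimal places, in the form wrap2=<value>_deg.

wrap2=198.02_deg

crossed belt: β = asin((r1+r2)/C) = asin(13/83) = 9.0111°
wrap1 = wrap2 = π + 2β = 198.0223°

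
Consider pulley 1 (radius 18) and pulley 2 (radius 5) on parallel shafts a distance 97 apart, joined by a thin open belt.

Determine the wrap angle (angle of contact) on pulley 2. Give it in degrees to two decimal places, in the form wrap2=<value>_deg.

open belt: β = asin((r2−r1)/C) = asin(-13/97) = -7.7020°
wrap1 = π − 2β = 195.4040°
wrap2 = π + 2β = 164.5960°

wrap2=164.60_deg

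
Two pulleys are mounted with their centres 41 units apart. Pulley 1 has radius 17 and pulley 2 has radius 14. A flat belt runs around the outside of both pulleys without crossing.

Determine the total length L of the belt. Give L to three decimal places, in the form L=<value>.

open belt: β = asin((r2−r1)/C) = asin(-3/41) = -4.1961°
wrap1 = π − 2β = 188.3922°
wrap2 = π + 2β = 171.6078°
tangent length = C·cosβ = 40.8901
L = r1·wrap1 + r2·wrap2 + 2·C·cosβ = 17·3.2881 + 14·2.9951 + 2·40.8901 = 179.6090

L=179.609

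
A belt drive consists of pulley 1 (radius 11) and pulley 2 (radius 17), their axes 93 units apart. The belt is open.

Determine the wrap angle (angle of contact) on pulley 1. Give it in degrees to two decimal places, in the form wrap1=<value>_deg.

open belt: β = asin((r2−r1)/C) = asin(6/93) = 3.6991°
wrap1 = π − 2β = 172.6019°
wrap2 = π + 2β = 187.3981°

wrap1=172.60_deg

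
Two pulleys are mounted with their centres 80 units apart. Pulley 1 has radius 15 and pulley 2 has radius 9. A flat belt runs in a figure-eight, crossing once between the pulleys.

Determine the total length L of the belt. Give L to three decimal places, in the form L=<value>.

L=242.654

crossed belt: β = asin((r1+r2)/C) = asin(24/80) = 17.4576°
wrap1 = wrap2 = π + 2β = 214.9152°
tangent length = C·cosβ = 76.3151
L = (r1+r2)·wrap + 2·C·cosβ = 24·3.7510 + 2·76.3151 = 242.6537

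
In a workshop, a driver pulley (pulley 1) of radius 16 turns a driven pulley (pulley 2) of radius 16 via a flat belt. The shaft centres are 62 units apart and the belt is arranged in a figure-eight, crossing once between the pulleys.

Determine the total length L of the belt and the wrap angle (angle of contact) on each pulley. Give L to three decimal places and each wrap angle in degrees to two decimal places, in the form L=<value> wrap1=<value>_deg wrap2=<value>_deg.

crossed belt: β = asin((r1+r2)/C) = asin(32/62) = 31.0730°
wrap1 = wrap2 = π + 2β = 242.1459°
tangent length = C·cosβ = 53.1037
L = (r1+r2)·wrap + 2·C·cosβ = 32·4.2262 + 2·53.1037 = 241.4471

L=241.447 wrap1=242.15_deg wrap2=242.15_deg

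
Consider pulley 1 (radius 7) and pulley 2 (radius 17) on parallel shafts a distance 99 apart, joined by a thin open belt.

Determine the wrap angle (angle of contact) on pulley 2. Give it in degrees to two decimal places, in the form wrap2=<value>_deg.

wrap2=191.59_deg

open belt: β = asin((r2−r1)/C) = asin(10/99) = 5.7973°
wrap1 = π − 2β = 168.4053°
wrap2 = π + 2β = 191.5947°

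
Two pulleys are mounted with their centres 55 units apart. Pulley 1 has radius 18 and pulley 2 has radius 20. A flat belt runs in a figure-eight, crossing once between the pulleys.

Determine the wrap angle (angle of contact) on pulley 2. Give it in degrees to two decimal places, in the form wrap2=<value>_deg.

crossed belt: β = asin((r1+r2)/C) = asin(38/55) = 43.7021°
wrap1 = wrap2 = π + 2β = 267.4042°

wrap2=267.40_deg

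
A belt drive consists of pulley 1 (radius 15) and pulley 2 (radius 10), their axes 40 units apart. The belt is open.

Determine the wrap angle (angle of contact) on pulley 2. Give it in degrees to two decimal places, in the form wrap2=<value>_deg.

open belt: β = asin((r2−r1)/C) = asin(-5/40) = -7.1808°
wrap1 = π − 2β = 194.3615°
wrap2 = π + 2β = 165.6385°

wrap2=165.64_deg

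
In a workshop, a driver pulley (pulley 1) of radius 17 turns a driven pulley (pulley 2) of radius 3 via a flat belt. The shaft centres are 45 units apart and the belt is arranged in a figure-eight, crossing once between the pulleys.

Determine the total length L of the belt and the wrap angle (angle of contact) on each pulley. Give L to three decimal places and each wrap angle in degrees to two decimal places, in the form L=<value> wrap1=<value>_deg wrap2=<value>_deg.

L=161.877 wrap1=232.78_deg wrap2=232.78_deg

crossed belt: β = asin((r1+r2)/C) = asin(20/45) = 26.3878°
wrap1 = wrap2 = π + 2β = 232.7756°
tangent length = C·cosβ = 40.3113
L = (r1+r2)·wrap + 2·C·cosβ = 20·4.0627 + 2·40.3113 = 161.8766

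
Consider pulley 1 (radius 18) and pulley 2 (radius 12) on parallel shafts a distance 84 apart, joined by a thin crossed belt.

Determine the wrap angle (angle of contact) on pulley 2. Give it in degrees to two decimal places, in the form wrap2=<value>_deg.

wrap2=221.85_deg

crossed belt: β = asin((r1+r2)/C) = asin(30/84) = 20.9248°
wrap1 = wrap2 = π + 2β = 221.8497°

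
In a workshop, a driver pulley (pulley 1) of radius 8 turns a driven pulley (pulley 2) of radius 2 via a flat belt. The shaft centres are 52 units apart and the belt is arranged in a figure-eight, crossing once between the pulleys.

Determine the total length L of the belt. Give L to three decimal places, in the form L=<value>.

L=137.345

crossed belt: β = asin((r1+r2)/C) = asin(10/52) = 11.0875°
wrap1 = wrap2 = π + 2β = 202.1750°
tangent length = C·cosβ = 51.0294
L = (r1+r2)·wrap + 2·C·cosβ = 10·3.5286 + 2·51.0294 = 137.3450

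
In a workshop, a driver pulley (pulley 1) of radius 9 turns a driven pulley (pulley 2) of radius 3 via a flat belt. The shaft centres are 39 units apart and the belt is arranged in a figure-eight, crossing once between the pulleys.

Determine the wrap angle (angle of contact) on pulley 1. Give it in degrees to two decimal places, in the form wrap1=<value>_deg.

wrap1=215.84_deg

crossed belt: β = asin((r1+r2)/C) = asin(12/39) = 17.9202°
wrap1 = wrap2 = π + 2β = 215.8404°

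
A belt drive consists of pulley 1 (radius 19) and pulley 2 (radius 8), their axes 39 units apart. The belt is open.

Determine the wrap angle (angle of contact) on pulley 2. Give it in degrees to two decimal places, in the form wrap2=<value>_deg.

open belt: β = asin((r2−r1)/C) = asin(-11/39) = -16.3827°
wrap1 = π − 2β = 212.7653°
wrap2 = π + 2β = 147.2347°

wrap2=147.23_deg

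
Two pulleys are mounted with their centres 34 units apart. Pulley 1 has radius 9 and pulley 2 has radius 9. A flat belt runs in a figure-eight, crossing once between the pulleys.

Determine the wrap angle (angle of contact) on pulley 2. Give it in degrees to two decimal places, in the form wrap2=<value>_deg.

crossed belt: β = asin((r1+r2)/C) = asin(18/34) = 31.9657°
wrap1 = wrap2 = π + 2β = 243.9314°

wrap2=243.93_deg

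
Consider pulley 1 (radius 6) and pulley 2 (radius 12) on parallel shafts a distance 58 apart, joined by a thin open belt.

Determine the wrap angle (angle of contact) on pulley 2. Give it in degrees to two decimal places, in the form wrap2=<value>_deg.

wrap2=191.88_deg

open belt: β = asin((r2−r1)/C) = asin(6/58) = 5.9378°
wrap1 = π − 2β = 168.1245°
wrap2 = π + 2β = 191.8755°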